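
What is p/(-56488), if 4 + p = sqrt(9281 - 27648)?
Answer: 1/14122 - I*sqrt(18367)/56488 ≈ 7.0811e-5 - 0.0023992*I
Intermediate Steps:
p = -4 + I*sqrt(18367) (p = -4 + sqrt(9281 - 27648) = -4 + sqrt(-18367) = -4 + I*sqrt(18367) ≈ -4.0 + 135.52*I)
p/(-56488) = (-4 + I*sqrt(18367))/(-56488) = (-4 + I*sqrt(18367))*(-1/56488) = 1/14122 - I*sqrt(18367)/56488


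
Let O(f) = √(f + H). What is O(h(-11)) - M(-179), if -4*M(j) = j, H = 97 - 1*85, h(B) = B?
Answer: -175/4 ≈ -43.750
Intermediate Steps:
H = 12 (H = 97 - 85 = 12)
M(j) = -j/4
O(f) = √(12 + f) (O(f) = √(f + 12) = √(12 + f))
O(h(-11)) - M(-179) = √(12 - 11) - (-1)*(-179)/4 = √1 - 1*179/4 = 1 - 179/4 = -175/4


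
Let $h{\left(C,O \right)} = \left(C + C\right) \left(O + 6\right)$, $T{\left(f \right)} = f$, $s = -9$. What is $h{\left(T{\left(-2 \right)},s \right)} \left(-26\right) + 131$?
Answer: $-181$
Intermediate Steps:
$h{\left(C,O \right)} = 2 C \left(6 + O\right)$
$h{\left(T{\left(-2 \right)},s \right)} \left(-26\right) + 131 = 2 \left(-2\right) \left(6 - 9\right) \left(-26\right) + 131 = 2 \left(-2\right) \left(-3\right) \left(-26\right) + 131 = 12 \left(-26\right) + 131 = -312 + 131 = -181$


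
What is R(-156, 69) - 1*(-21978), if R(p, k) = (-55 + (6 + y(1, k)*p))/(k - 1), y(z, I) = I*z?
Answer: 1483691/68 ≈ 21819.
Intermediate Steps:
R(p, k) = (-49 + k*p)/(-1 + k) (R(p, k) = (-55 + (6 + (k*1)*p))/(k - 1) = (-55 + (6 + k*p))/(-1 + k) = (-49 + k*p)/(-1 + k))
R(-156, 69) - 1*(-21978) = (-49 + 69*(-156))/(-1 + 69) - 1*(-21978) = (-49 - 10764)/68 + 21978 = (1/68)*(-10813) + 21978 = -10813/68 + 21978 = 1483691/68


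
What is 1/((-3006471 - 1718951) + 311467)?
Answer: -1/4413955 ≈ -2.2655e-7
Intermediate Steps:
1/((-3006471 - 1718951) + 311467) = 1/(-4725422 + 311467) = 1/(-4413955) = -1/4413955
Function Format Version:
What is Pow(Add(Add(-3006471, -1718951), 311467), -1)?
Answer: Rational(-1, 4413955) ≈ -2.2655e-7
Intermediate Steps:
Pow(Add(Add(-3006471, -1718951), 311467), -1) = Pow(Add(-4725422, 311467), -1) = Pow(-4413955, -1) = Rational(-1, 4413955)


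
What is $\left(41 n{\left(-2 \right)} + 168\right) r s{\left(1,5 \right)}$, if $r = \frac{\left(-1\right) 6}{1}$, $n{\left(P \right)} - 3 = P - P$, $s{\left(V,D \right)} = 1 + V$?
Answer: $-3492$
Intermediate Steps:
$n{\left(P \right)} = 3$ ($n{\left(P \right)} = 3 + \left(P - P\right) = 3 + 0 = 3$)
$r = -6$ ($r = \left(-6\right) 1 = -6$)
$\left(41 n{\left(-2 \right)} + 168\right) r s{\left(1,5 \right)} = \left(41 \cdot 3 + 168\right) \left(- 6 \left(1 + 1\right)\right) = \left(123 + 168\right) \left(\left(-6\right) 2\right) = 291 \left(-12\right) = -3492$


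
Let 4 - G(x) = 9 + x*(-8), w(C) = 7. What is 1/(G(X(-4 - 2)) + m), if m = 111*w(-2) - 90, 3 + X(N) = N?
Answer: 1/610 ≈ 0.0016393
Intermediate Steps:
X(N) = -3 + N
G(x) = -5 + 8*x (G(x) = 4 - (9 + x*(-8)) = 4 - (9 - 8*x) = 4 + (-9 + 8*x) = -5 + 8*x)
m = 687 (m = 111*7 - 90 = 777 - 90 = 687)
1/(G(X(-4 - 2)) + m) = 1/((-5 + 8*(-3 + (-4 - 2))) + 687) = 1/((-5 + 8*(-3 - 6)) + 687) = 1/((-5 + 8*(-9)) + 687) = 1/((-5 - 72) + 687) = 1/(-77 + 687) = 1/610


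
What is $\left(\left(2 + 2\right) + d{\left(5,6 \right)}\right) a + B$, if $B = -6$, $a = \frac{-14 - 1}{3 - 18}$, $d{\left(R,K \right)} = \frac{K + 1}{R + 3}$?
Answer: $- \frac{9}{8} \approx -1.125$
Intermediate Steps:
$d{\left(R,K \right)} = \frac{1 + K}{3 + R}$
$a = 1$ ($a = - \frac{15}{-15} = \left(-15\right) \left(- \frac{1}{15}\right) = 1$)
$\left(\left(2 + 2\right) + d{\left(5,6 \right)}\right) a + B = \left(\left(2 + 2\right) + \frac{1 + 6}{3 + 5}\right) 1 - 6 = \left(4 + \frac{1}{8} \cdot 7\right) 1 - 6 = \left(4 + \frac{7}{8}\right) 1 - 6 = \frac{39}{8} \cdot 1 - 6 = \frac{39}{8} - 6 = - \frac{9}{8}$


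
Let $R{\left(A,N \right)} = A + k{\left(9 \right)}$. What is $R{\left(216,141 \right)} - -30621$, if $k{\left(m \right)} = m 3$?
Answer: $30864$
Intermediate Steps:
$k{\left(m \right)} = 3 m$
$R{\left(A,N \right)} = 27 + A$ ($R{\left(A,N \right)} = A + 3 \cdot 9 = A + 27 = 27 + A$)
$R{\left(216,141 \right)} - -30621 = \left(27 + 216\right) - -30621 = 243 + 30621 = 30864$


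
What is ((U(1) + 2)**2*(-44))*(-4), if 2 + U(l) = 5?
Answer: 4400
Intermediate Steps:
U(l) = 3 (U(l) = -2 + 5 = 3)
((U(1) + 2)**2*(-44))*(-4) = ((3 + 2)**2*(-44))*(-4) = (5**2*(-44))*(-4) = (25*(-44))*(-4) = -1100*(-4) = 4400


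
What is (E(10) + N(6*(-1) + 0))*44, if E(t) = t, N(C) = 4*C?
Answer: -616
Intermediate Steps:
(E(10) + N(6*(-1) + 0))*44 = (10 + 4*(6*(-1) + 0))*44 = (10 + 4*(-6 + 0))*44 = (10 + 4*(-6))*44 = (10 - 24)*44 = -14*44 = -616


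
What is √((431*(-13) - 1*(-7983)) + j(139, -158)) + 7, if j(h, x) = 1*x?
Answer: 7 + √2222 ≈ 54.138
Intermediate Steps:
j(h, x) = x
√((431*(-13) - 1*(-7983)) + j(139, -158)) + 7 = √((431*(-13) - 1*(-7983)) - 158) + 7 = √((-5603 + 7983) - 158) + 7 = √(2380 - 158) + 7 = √2222 + 7 = 7 + √2222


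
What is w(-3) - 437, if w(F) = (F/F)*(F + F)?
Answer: -443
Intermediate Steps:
w(F) = 2*F (w(F) = 1*(2*F) = 2*F)
w(-3) - 437 = 2*(-3) - 437 = -6 - 437 = -443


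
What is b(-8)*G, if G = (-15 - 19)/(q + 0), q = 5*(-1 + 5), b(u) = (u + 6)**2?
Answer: -34/5 ≈ -6.8000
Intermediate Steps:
b(u) = (6 + u)**2
q = 20 (q = 5*4 = 20)
G = -17/10 (G = (-15 - 19)/(20 + 0) = -34/20 = -34*1/20 = -17/10 ≈ -1.7000)
b(-8)*G = (6 - 8)**2*(-17/10) = (-2)**2*(-17/10) = 4*(-17/10) = -34/5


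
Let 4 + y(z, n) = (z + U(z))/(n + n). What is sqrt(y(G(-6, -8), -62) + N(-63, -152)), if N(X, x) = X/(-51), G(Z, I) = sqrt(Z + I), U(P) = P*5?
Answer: sqrt(-3071356 - 53754*I*sqrt(14))/1054 ≈ 0.054413 - 1.6636*I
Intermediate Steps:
U(P) = 5*P
G(Z, I) = sqrt(I + Z)
y(z, n) = -4 + 3*z/n (y(z, n) = -4 + (z + 5*z)/(n + n) = -4 + (6*z)/((2*n)) = -4 + (6*z)*(1/(2*n)) = -4 + 3*z/n)
N(X, x) = -X/51 (N(X, x) = X*(-1/51) = -X/51)
sqrt(y(G(-6, -8), -62) + N(-63, -152)) = sqrt((-4 + 3*sqrt(-8 - 6)/(-62)) - 1/51*(-63)) = sqrt((-4 + 3*sqrt(-14)*(-1/62)) + 21/17) = sqrt((-4 + 3*(I*sqrt(14))*(-1/62)) + 21/17) = sqrt((-4 - 3*I*sqrt(14)/62) + 21/17) = sqrt(-47/17 - 3*I*sqrt(14)/62)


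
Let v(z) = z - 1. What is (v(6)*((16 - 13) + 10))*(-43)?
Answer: -2795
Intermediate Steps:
v(z) = -1 + z
(v(6)*((16 - 13) + 10))*(-43) = ((-1 + 6)*((16 - 13) + 10))*(-43) = (5*(3 + 10))*(-43) = (5*13)*(-43) = 65*(-43) = -2795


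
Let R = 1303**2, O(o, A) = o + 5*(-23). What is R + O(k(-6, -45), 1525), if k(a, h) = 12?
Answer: 1697706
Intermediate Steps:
O(o, A) = -115 + o (O(o, A) = o - 115 = -115 + o)
R = 1697809
R + O(k(-6, -45), 1525) = 1697809 + (-115 + 12) = 1697809 - 103 = 1697706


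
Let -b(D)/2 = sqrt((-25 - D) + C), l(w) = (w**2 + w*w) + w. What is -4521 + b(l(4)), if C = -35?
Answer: -4521 - 8*I*sqrt(6) ≈ -4521.0 - 19.596*I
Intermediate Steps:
l(w) = w + 2*w**2 (l(w) = (w**2 + w**2) + w = 2*w**2 + w = w + 2*w**2)
b(D) = -2*sqrt(-60 - D) (b(D) = -2*sqrt((-25 - D) - 35) = -2*sqrt(-60 - D))
-4521 + b(l(4)) = -4521 - 2*sqrt(-60 - 4*(1 + 2*4)) = -4521 - 2*sqrt(-60 - 4*(1 + 8)) = -4521 - 2*sqrt(-60 - 4*9) = -4521 - 2*sqrt(-60 - 1*36) = -4521 - 2*sqrt(-60 - 36) = -4521 - 8*I*sqrt(6)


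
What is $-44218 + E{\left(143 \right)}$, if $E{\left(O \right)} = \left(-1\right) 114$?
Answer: $-44332$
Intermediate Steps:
$E{\left(O \right)} = -114$
$-44218 + E{\left(143 \right)} = -44218 - 114 = -44332$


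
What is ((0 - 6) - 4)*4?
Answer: -40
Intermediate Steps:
((0 - 6) - 4)*4 = (-6 - 4)*4 = -10*4 = -40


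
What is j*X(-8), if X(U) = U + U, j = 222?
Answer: -3552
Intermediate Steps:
X(U) = 2*U
j*X(-8) = 222*(2*(-8)) = 222*(-16) = -3552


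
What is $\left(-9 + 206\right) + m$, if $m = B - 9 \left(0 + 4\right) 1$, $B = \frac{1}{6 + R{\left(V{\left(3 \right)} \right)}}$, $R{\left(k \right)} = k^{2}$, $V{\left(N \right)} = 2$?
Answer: $\frac{1611}{10} \approx 161.1$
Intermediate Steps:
$B = \frac{1}{10}$ ($B = \frac{1}{6 + 2^{2}} = \frac{1}{6 + 4} = \frac{1}{10} \approx 0.1$)
$m = - \frac{359}{10}$ ($m = \frac{1}{10} - 9 \left(0 + 4\right) 1 = \frac{1}{10} - 9 \cdot 4 \cdot 1 = \frac{1}{10} - 36 = - \frac{359}{10} \approx -35.9$)
$\left(-9 + 206\right) + m = \left(-9 + 206\right) - \frac{359}{10} = 197 - \frac{359}{10} = \frac{1611}{10}$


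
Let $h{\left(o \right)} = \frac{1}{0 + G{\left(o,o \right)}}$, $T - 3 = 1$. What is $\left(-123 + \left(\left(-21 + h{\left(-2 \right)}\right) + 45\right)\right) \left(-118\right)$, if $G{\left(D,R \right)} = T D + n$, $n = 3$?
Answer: $\frac{58528}{5} \approx 11706.0$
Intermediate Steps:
$T = 4$ ($T = 3 + 1 = 4$)
$G{\left(D,R \right)} = 3 + 4 D$ ($G{\left(D,R \right)} = 4 D + 3 = 3 + 4 D$)
$h{\left(o \right)} = \frac{1}{3 + 4 o}$ ($h{\left(o \right)} = \frac{1}{0 + \left(3 + 4 o\right)} = \frac{1}{3 + 4 o}$)
$\left(-123 + \left(\left(-21 + h{\left(-2 \right)}\right) + 45\right)\right) \left(-118\right) = \left(-123 + \left(\left(-21 + \frac{1}{3 + 4 \left(-2\right)}\right) + 45\right)\right) \left(-118\right) = \left(-123 + \left(\left(-21 + \frac{1}{3 - 8}\right) + 45\right)\right) \left(-118\right) = \left(-123 + \left(\left(-21 + \frac{1}{-5}\right) + 45\right)\right) \left(-118\right) = \left(-123 + \left(\left(-21 - \frac{1}{5}\right) + 45\right)\right) \left(-118\right) = \left(-123 + \left(- \frac{106}{5} + 45\right)\right) \left(-118\right) = \left(-123 + \frac{119}{5}\right) \left(-118\right) = \left(- \frac{496}{5}\right) \left(-118\right) = \frac{58528}{5}$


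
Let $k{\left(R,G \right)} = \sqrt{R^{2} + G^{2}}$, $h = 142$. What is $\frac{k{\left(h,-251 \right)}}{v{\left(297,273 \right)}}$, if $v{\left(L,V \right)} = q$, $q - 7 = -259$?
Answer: $- \frac{\sqrt{83165}}{252} \approx -1.1444$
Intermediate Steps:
$q = -252$ ($q = 7 - 259 = -252$)
$v{\left(L,V \right)} = -252$
$k{\left(R,G \right)} = \sqrt{G^{2} + R^{2}}$
$\frac{k{\left(h,-251 \right)}}{v{\left(297,273 \right)}} = \frac{\sqrt{\left(-251\right)^{2} + 142^{2}}}{-252} = \sqrt{63001 + 20164} \left(- \frac{1}{252}\right) = \sqrt{83165} \left(- \frac{1}{252}\right) = - \frac{\sqrt{83165}}{252}$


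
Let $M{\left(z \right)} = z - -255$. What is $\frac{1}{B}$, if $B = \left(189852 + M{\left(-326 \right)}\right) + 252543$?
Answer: $\frac{1}{442324} \approx 2.2608 \cdot 10^{-6}$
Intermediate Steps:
$M{\left(z \right)} = 255 + z$ ($M{\left(z \right)} = z + 255 = 255 + z$)
$B = 442324$ ($B = \left(189852 + \left(255 - 326\right)\right) + 252543 = \left(189852 - 71\right) + 252543 = 189781 + 252543 = 442324$)
$\frac{1}{B} = \frac{1}{442324}$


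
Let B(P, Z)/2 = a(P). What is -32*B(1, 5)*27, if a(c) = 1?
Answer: -1728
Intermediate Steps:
B(P, Z) = 2 (B(P, Z) = 2*1 = 2)
-32*B(1, 5)*27 = -32*2*27 = -64*27 = -1728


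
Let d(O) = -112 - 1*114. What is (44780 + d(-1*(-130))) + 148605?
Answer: 193159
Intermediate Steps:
d(O) = -226 (d(O) = -112 - 114 = -226)
(44780 + d(-1*(-130))) + 148605 = (44780 - 226) + 148605 = 44554 + 148605 = 193159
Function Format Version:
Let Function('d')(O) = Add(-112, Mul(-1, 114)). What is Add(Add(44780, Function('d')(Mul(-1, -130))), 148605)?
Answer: 193159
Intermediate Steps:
Function('d')(O) = -226 (Function('d')(O) = Add(-112, -114) = -226)
Add(Add(44780, Function('d')(Mul(-1, -130))), 148605) = Add(Add(44780, -226), 148605) = Add(44554, 148605) = 193159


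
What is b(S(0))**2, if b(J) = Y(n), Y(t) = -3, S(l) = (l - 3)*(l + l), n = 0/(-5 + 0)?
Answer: 9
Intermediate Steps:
n = 0 (n = 0/(-5) = -1/5*0 = 0)
S(l) = 2*l*(-3 + l) (S(l) = (-3 + l)*(2*l) = 2*l*(-3 + l))
b(J) = -3
b(S(0))**2 = (-3)**2 = 9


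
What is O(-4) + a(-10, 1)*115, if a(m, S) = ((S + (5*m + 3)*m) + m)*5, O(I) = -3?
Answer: 265072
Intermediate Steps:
a(m, S) = 5*S + 5*m + 5*m*(3 + 5*m) (a(m, S) = ((S + (3 + 5*m)*m) + m)*5 = ((S + m*(3 + 5*m)) + m)*5 = (S + m + m*(3 + 5*m))*5 = 5*S + 5*m + 5*m*(3 + 5*m))
O(-4) + a(-10, 1)*115 = -3 + (5*1 + 20*(-10) + 25*(-10)²)*115 = -3 + (5 - 200 + 25*100)*115 = -3 + (5 - 200 + 2500)*115 = -3 + 2305*115 = -3 + 265075 = 265072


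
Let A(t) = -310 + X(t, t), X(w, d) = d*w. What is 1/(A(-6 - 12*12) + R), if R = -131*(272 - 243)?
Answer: 1/18391 ≈ 5.4374e-5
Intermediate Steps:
A(t) = -310 + t**2 (A(t) = -310 + t*t = -310 + t**2)
R = -3799 (R = -131*29 = -3799)
1/(A(-6 - 12*12) + R) = 1/((-310 + (-6 - 12*12)**2) - 3799) = 1/((-310 + (-6 - 144)**2) - 3799) = 1/((-310 + (-150)**2) - 3799) = 1/((-310 + 22500) - 3799) = 1/(22190 - 3799) = 1/18391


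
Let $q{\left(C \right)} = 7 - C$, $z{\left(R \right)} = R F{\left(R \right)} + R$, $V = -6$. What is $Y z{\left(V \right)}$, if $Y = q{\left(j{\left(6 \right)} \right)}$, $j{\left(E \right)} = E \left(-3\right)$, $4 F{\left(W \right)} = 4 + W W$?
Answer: $-1650$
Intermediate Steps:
$F{\left(W \right)} = 1 + \frac{W^{2}}{4}$ ($F{\left(W \right)} = \frac{4 + W W}{4} = \frac{4 + W^{2}}{4} = 1 + \frac{W^{2}}{4}$)
$j{\left(E \right)} = - 3 E$
$z{\left(R \right)} = R + R \left(1 + \frac{R^{2}}{4}\right)$ ($z{\left(R \right)} = R \left(1 + \frac{R^{2}}{4}\right) + R = R + R \left(1 + \frac{R^{2}}{4}\right)$)
$Y = 25$ ($Y = 7 - \left(-3\right) 6 = 7 - -18 = 7 + 18 = 25$)
$Y z{\left(V \right)} = 25 \cdot \frac{1}{4} \left(-6\right) \left(8 + \left(-6\right)^{2}\right) = 25 \cdot \frac{1}{4} \left(-6\right) \left(8 + 36\right) = 25 \cdot \frac{1}{4} \left(-6\right) 44 = 25 \left(-66\right) = -1650$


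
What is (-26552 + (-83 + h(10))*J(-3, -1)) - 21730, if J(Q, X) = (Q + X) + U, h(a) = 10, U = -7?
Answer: -47479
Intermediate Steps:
J(Q, X) = -7 + Q + X (J(Q, X) = (Q + X) - 7 = -7 + Q + X)
(-26552 + (-83 + h(10))*J(-3, -1)) - 21730 = (-26552 + (-83 + 10)*(-7 - 3 - 1)) - 21730 = (-26552 - 73*(-11)) - 21730 = (-26552 + 803) - 21730 = -25749 - 21730 = -47479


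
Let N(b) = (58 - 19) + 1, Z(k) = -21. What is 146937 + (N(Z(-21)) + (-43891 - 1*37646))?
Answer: 65440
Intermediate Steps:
N(b) = 40 (N(b) = 39 + 1 = 40)
146937 + (N(Z(-21)) + (-43891 - 1*37646)) = 146937 + (40 + (-43891 - 1*37646)) = 146937 + (40 + (-43891 - 37646)) = 146937 + (40 - 81537) = 146937 - 81497 = 65440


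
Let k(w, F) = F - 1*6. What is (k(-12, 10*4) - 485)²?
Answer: 203401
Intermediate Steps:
k(w, F) = -6 + F (k(w, F) = F - 6 = -6 + F)
(k(-12, 10*4) - 485)² = ((-6 + 10*4) - 485)² = ((-6 + 40) - 485)² = (34 - 485)² = (-451)² = 203401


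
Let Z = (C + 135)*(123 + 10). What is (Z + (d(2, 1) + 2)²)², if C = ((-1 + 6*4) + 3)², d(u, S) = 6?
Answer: 11648237329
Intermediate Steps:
C = 676 (C = ((-1 + 24) + 3)² = (23 + 3)² = 26² = 676)
Z = 107863 (Z = (676 + 135)*(123 + 10) = 811*133 = 107863)
(Z + (d(2, 1) + 2)²)² = (107863 + (6 + 2)²)² = (107863 + 8²)² = (107863 + 64)² = 107927² = 11648237329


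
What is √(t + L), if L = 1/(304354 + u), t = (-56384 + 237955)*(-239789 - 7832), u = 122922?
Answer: I*√2052064303978661012185/213638 ≈ 2.1204e+5*I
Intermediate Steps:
t = -44960792591 (t = 181571*(-247621) = -44960792591)
L = 1/427276 (L = 1/(304354 + 122922) = 1/427276 ≈ 2.3404e-6)
√(t + L) = √(-44960792591 + 1/427276) = √(-19210667615112115/427276) = I*√2052064303978661012185/213638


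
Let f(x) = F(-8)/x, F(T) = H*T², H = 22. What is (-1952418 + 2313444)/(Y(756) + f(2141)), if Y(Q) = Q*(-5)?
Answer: -386478333/4045786 ≈ -95.526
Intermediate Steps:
Y(Q) = -5*Q
F(T) = 22*T²
f(x) = 1408/x (f(x) = (22*(-8)²)/x = (22*64)/x = 1408/x)
(-1952418 + 2313444)/(Y(756) + f(2141)) = (-1952418 + 2313444)/(-5*756 + 1408/2141) = 361026/(-3780 + 1408*(1/2141)) = 361026/(-3780 + 1408/2141) = 361026/(-8091572/2141) = 361026*(-2141/8091572) = -386478333/4045786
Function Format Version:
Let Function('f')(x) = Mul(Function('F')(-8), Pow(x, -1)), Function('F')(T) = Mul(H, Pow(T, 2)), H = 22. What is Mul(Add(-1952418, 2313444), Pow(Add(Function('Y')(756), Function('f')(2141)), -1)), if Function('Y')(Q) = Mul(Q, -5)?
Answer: Rational(-386478333, 4045786) ≈ -95.526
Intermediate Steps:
Function('Y')(Q) = Mul(-5, Q)
Function('F')(T) = Mul(22, Pow(T, 2))
Function('f')(x) = Mul(1408, Pow(x, -1)) (Function('f')(x) = Mul(Mul(22, Pow(-8, 2)), Pow(x, -1)) = Mul(Mul(22, 64), Pow(x, -1)) = Mul(1408, Pow(x, -1)))
Mul(Add(-1952418, 2313444), Pow(Add(Function('Y')(756), Function('f')(2141)), -1)) = Mul(Add(-1952418, 2313444), Pow(Add(Mul(-5, 756), Mul(1408, Pow(2141, -1))), -1)) = Mul(361026, Pow(Add(-3780, Mul(1408, Rational(1, 2141))), -1)) = Mul(361026, Pow(Add(-3780, Rational(1408, 2141)), -1)) = Mul(361026, Pow(Rational(-8091572, 2141), -1)) = Mul(361026, Rational(-2141, 8091572)) = Rational(-386478333, 4045786)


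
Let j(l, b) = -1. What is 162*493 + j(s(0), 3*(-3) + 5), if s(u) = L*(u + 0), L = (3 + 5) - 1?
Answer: 79865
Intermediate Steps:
L = 7 (L = 8 - 1 = 7)
s(u) = 7*u (s(u) = 7*(u + 0) = 7*u)
162*493 + j(s(0), 3*(-3) + 5) = 162*493 - 1 = 79866 - 1 = 79865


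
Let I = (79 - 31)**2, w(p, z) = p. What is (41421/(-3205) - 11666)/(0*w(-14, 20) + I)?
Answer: -37430951/7384320 ≈ -5.0690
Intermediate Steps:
I = 2304 (I = 48**2 = 2304)
(41421/(-3205) - 11666)/(0*w(-14, 20) + I) = (41421/(-3205) - 11666)/(0*(-14) + 2304) = (41421*(-1/3205) - 11666)/(0 + 2304) = (-41421/3205 - 11666)/2304 = -37430951/3205*1/2304 = -37430951/7384320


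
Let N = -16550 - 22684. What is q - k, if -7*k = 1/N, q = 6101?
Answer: 1675566437/274638 ≈ 6101.0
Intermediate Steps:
N = -39234
k = 1/274638 (k = -⅐/(-39234) = -⅐*(-1/39234) = 1/274638 ≈ 3.6412e-6)
q - k = 6101 - 1*1/274638 = 6101 - 1/274638 = 1675566437/274638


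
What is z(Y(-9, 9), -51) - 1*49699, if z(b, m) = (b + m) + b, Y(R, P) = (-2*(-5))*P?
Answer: -49570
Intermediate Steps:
Y(R, P) = 10*P
z(b, m) = m + 2*b
z(Y(-9, 9), -51) - 1*49699 = (-51 + 2*(10*9)) - 1*49699 = (-51 + 2*90) - 49699 = (-51 + 180) - 49699 = 129 - 49699 = -49570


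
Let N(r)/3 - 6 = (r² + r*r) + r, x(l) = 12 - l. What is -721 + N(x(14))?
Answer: -685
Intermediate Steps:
N(r) = 18 + 3*r + 6*r² (N(r) = 18 + 3*((r² + r*r) + r) = 18 + 3*((r² + r²) + r) = 18 + 3*(2*r² + r) = 18 + 3*(r + 2*r²) = 18 + (3*r + 6*r²) = 18 + 3*r + 6*r²)
-721 + N(x(14)) = -721 + (18 + 3*(12 - 1*14) + 6*(12 - 1*14)²) = -721 + (18 + 3*(12 - 14) + 6*(12 - 14)²) = -721 + (18 + 3*(-2) + 6*(-2)²) = -721 + (18 - 6 + 6*4) = -721 + (18 - 6 + 24) = -721 + 36 = -685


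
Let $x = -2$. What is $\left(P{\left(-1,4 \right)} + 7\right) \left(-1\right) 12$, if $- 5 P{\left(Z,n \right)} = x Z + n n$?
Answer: $- \frac{204}{5} \approx -40.8$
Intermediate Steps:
$P{\left(Z,n \right)} = - \frac{n^{2}}{5} + \frac{2 Z}{5}$ ($P{\left(Z,n \right)} = - \frac{- 2 Z + n n}{5} = - \frac{- 2 Z + n^{2}}{5} = - \frac{n^{2} - 2 Z}{5} = - \frac{n^{2}}{5} + \frac{2 Z}{5}$)
$\left(P{\left(-1,4 \right)} + 7\right) \left(-1\right) 12 = \left(\left(- \frac{4^{2}}{5} + \frac{2}{5} \left(-1\right)\right) + 7\right) \left(-1\right) 12 = \left(\left(\left(- \frac{1}{5}\right) 16 - \frac{2}{5}\right) + 7\right) \left(-1\right) 12 = \left(\left(- \frac{16}{5} - \frac{2}{5}\right) + 7\right) \left(-1\right) 12 = \left(- \frac{18}{5} + 7\right) \left(-1\right) 12 = \frac{17}{5} \left(-1\right) 12 = \left(- \frac{17}{5}\right) 12 = - \frac{204}{5}$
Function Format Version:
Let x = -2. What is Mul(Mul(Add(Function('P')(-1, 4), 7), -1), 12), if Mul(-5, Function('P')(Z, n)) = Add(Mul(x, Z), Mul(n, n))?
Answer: Rational(-204, 5) ≈ -40.800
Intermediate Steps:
Function('P')(Z, n) = Add(Mul(Rational(-1, 5), Pow(n, 2)), Mul(Rational(2, 5), Z)) (Function('P')(Z, n) = Mul(Rational(-1, 5), Add(Mul(-2, Z), Mul(n, n))) = Mul(Rational(-1, 5), Add(Mul(-2, Z), Pow(n, 2))) = Mul(Rational(-1, 5), Add(Pow(n, 2), Mul(-2, Z))) = Add(Mul(Rational(-1, 5), Pow(n, 2)), Mul(Rational(2, 5), Z)))
Mul(Mul(Add(Function('P')(-1, 4), 7), -1), 12) = Mul(Mul(Add(Add(Mul(Rational(-1, 5), Pow(4, 2)), Mul(Rational(2, 5), -1)), 7), -1), 12) = Mul(Mul(Add(Add(Mul(Rational(-1, 5), 16), Rational(-2, 5)), 7), -1), 12) = Mul(Mul(Add(Add(Rational(-16, 5), Rational(-2, 5)), 7), -1), 12) = Mul(Mul(Add(Rational(-18, 5), 7), -1), 12) = Mul(Mul(Rational(17, 5), -1), 12) = Mul(Rational(-17, 5), 12) = Rational(-204, 5)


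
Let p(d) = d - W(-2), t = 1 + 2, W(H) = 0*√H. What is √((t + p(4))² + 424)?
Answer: √473 ≈ 21.749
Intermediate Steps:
W(H) = 0
t = 3
p(d) = d (p(d) = d - 1*0 = d + 0 = d)
√((t + p(4))² + 424) = √((3 + 4)² + 424) = √(7² + 424) = √(49 + 424) = √473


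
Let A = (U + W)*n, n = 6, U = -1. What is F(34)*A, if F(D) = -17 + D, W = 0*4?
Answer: -102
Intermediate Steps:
W = 0
A = -6 (A = (-1 + 0)*6 = -1*6 = -6)
F(34)*A = (-17 + 34)*(-6) = 17*(-6) = -102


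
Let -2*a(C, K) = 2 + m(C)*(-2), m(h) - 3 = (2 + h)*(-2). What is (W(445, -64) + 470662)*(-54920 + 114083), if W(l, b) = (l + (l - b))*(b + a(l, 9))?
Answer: -26112300006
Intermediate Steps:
m(h) = -1 - 2*h (m(h) = 3 + (2 + h)*(-2) = 3 + (-4 - 2*h) = -1 - 2*h)
a(C, K) = -2 - 2*C (a(C, K) = -(2 + (-1 - 2*C)*(-2))/2 = -(2 + (2 + 4*C))/2 = -(4 + 4*C)/2 = -2 - 2*C)
W(l, b) = (-b + 2*l)*(-2 + b - 2*l) (W(l, b) = (l + (l - b))*(b + (-2 - 2*l)) = (-b + 2*l)*(-2 + b - 2*l))
(W(445, -64) + 470662)*(-54920 + 114083) = ((-1*(-64)**2 - 4*445 - 4*445**2 + 2*(-64) + 4*(-64)*445) + 470662)*(-54920 + 114083) = ((-1*4096 - 1780 - 4*198025 - 128 - 113920) + 470662)*59163 = ((-4096 - 1780 - 792100 - 128 - 113920) + 470662)*59163 = (-912024 + 470662)*59163 = -441362*59163 = -26112300006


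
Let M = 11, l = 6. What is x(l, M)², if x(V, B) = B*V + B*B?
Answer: 34969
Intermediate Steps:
x(V, B) = B² + B*V (x(V, B) = B*V + B² = B² + B*V)
x(l, M)² = (11*(11 + 6))² = (11*17)² = 187² = 34969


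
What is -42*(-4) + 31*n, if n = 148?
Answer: 4756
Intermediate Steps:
-42*(-4) + 31*n = -42*(-4) + 31*148 = 168 + 4588 = 4756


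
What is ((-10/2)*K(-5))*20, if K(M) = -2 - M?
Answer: -300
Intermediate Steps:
((-10/2)*K(-5))*20 = ((-10/2)*(-2 - 1*(-5)))*20 = ((-10*½)*(-2 + 5))*20 = -5*3*20 = -15*20 = -300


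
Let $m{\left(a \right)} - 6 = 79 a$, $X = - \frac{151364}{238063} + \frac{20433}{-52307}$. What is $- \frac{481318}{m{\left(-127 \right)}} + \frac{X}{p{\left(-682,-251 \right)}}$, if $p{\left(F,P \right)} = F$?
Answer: $\frac{8533875364988955}{177775369785706} \approx 48.004$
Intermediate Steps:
$X = - \frac{26684213}{25996579}$ ($X = \left(-151364\right) \frac{1}{238063} + 20433 \left(- \frac{1}{52307}\right) = - \frac{316}{497} - \frac{20433}{52307} = - \frac{26684213}{25996579} \approx -1.0265$)
$m{\left(a \right)} = 6 + 79 a$
$- \frac{481318}{m{\left(-127 \right)}} + \frac{X}{p{\left(-682,-251 \right)}} = - \frac{481318}{6 + 79 \left(-127\right)} - \frac{26684213}{25996579 \left(-682\right)} = - \frac{481318}{6 - 10033} - - \frac{26684213}{17729666878} = - \frac{481318}{-10027} + \frac{26684213}{17729666878} = \left(-481318\right) \left(- \frac{1}{10027}\right) + \frac{26684213}{17729666878} = \frac{481318}{10027} + \frac{26684213}{17729666878} = \frac{8533875364988955}{177775369785706}$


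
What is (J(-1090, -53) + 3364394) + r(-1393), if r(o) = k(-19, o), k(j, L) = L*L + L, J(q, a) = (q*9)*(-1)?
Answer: 5313260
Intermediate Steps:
J(q, a) = -9*q (J(q, a) = (9*q)*(-1) = -9*q)
k(j, L) = L + L**2 (k(j, L) = L**2 + L = L + L**2)
r(o) = o*(1 + o)
(J(-1090, -53) + 3364394) + r(-1393) = (-9*(-1090) + 3364394) - 1393*(1 - 1393) = (9810 + 3364394) - 1393*(-1392) = 3374204 + 1939056 = 5313260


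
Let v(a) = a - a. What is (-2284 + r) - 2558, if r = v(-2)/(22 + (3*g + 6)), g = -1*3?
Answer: -4842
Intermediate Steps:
v(a) = 0
g = -3
r = 0 (r = 0/(22 + (3*(-3) + 6)) = 0/(22 + (-9 + 6)) = 0/(22 - 3) = 0/19 = (1/19)*0 = 0)
(-2284 + r) - 2558 = (-2284 + 0) - 2558 = -2284 - 2558 = -4842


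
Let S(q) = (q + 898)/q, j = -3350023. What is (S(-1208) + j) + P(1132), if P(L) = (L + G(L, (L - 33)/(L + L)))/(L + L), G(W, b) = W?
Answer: -2023413133/604 ≈ -3.3500e+6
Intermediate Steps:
P(L) = 1 (P(L) = (L + L)/(L + L) = (2*L)/((2*L)) = (2*L)*(1/(2*L)) = 1)
S(q) = (898 + q)/q
(S(-1208) + j) + P(1132) = ((898 - 1208)/(-1208) - 3350023) + 1 = (-1/1208*(-310) - 3350023) + 1 = (155/604 - 3350023) + 1 = -2023413737/604 + 1 = -2023413133/604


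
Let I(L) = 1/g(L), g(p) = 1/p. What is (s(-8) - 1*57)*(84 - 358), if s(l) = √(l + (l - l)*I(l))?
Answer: 15618 - 548*I*√2 ≈ 15618.0 - 774.99*I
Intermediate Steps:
g(p) = 1/p
I(L) = L (I(L) = 1/(1/L) = L)
s(l) = √l (s(l) = √(l + (l - l)*l) = √(l + 0*l) = √(l + 0) = √l)
(s(-8) - 1*57)*(84 - 358) = (√(-8) - 1*57)*(84 - 358) = (2*I*√2 - 57)*(-274) = (-57 + 2*I*√2)*(-274) = 15618 - 548*I*√2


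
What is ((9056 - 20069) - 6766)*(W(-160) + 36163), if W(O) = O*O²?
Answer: 72179842023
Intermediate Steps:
W(O) = O³
((9056 - 20069) - 6766)*(W(-160) + 36163) = ((9056 - 20069) - 6766)*((-160)³ + 36163) = (-11013 - 6766)*(-4096000 + 36163) = -17779*(-4059837) = 72179842023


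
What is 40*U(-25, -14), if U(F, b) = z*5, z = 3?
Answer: 600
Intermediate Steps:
U(F, b) = 15 (U(F, b) = 3*5 = 15)
40*U(-25, -14) = 40*15 = 600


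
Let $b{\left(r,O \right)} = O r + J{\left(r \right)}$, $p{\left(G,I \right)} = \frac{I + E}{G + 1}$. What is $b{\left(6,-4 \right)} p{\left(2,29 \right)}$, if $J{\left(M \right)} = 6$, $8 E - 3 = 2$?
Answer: $- \frac{711}{4} \approx -177.75$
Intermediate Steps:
$E = \frac{5}{8}$ ($E = \frac{3}{8} + \frac{1}{8} \cdot 2 = \frac{3}{8} + \frac{1}{4} = \frac{5}{8} \approx 0.625$)
$p{\left(G,I \right)} = \frac{\frac{5}{8} + I}{1 + G}$ ($p{\left(G,I \right)} = \frac{I + \frac{5}{8}}{G + 1} = \frac{\frac{5}{8} + I}{1 + G}$)
$b{\left(r,O \right)} = 6 + O r$ ($b{\left(r,O \right)} = O r + 6 = 6 + O r$)
$b{\left(6,-4 \right)} p{\left(2,29 \right)} = \left(6 - 24\right) \frac{\frac{5}{8} + 29}{1 + 2} = \left(6 - 24\right) \frac{1}{3} \cdot \frac{237}{8} = - 18 \cdot \frac{1}{3} \cdot \frac{237}{8} = \left(-18\right) \frac{79}{8} = - \frac{711}{4}$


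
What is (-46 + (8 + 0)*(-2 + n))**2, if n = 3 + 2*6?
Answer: 3364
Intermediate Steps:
n = 15 (n = 3 + 12 = 15)
(-46 + (8 + 0)*(-2 + n))**2 = (-46 + (8 + 0)*(-2 + 15))**2 = (-46 + 8*13)**2 = (-46 + 104)**2 = 58**2 = 3364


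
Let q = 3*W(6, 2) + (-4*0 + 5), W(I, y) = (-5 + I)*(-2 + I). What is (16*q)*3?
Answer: 816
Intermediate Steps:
q = 17 (q = 3*(10 + 6² - 7*6) + (-4*0 + 5) = 3*(10 + 36 - 42) + (0 + 5) = 3*4 + 5 = 12 + 5 = 17)
(16*q)*3 = (16*17)*3 = 272*3 = 816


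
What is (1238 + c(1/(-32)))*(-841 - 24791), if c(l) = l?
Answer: -31731615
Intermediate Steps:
(1238 + c(1/(-32)))*(-841 - 24791) = (1238 + 1/(-32))*(-841 - 24791) = (1238 - 1/32)*(-25632) = (39615/32)*(-25632) = -31731615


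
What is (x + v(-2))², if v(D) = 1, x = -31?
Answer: 900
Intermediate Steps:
(x + v(-2))² = (-31 + 1)² = (-30)² = 900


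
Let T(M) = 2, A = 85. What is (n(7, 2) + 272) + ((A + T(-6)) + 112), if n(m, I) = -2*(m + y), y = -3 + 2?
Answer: 459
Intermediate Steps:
y = -1
n(m, I) = 2 - 2*m (n(m, I) = -2*(m - 1) = -2*(-1 + m) = 2 - 2*m)
(n(7, 2) + 272) + ((A + T(-6)) + 112) = ((2 - 2*7) + 272) + ((85 + 2) + 112) = ((2 - 14) + 272) + (87 + 112) = (-12 + 272) + 199 = 260 + 199 = 459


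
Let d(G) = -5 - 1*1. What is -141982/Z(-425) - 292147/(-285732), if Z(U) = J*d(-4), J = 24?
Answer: 188013287/190488 ≈ 987.01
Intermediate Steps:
d(G) = -6 (d(G) = -5 - 1 = -6)
Z(U) = -144 (Z(U) = 24*(-6) = -144)
-141982/Z(-425) - 292147/(-285732) = -141982/(-144) - 292147/(-285732) = -141982*(-1/144) - 292147*(-1/285732) = 70991/72 + 292147/285732 = 188013287/190488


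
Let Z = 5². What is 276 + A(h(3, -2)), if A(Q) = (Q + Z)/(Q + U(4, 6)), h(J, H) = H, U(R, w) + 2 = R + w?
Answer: 1679/6 ≈ 279.83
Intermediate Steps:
U(R, w) = -2 + R + w (U(R, w) = -2 + (R + w) = -2 + R + w)
Z = 25
A(Q) = (25 + Q)/(8 + Q) (A(Q) = (Q + 25)/(Q + (-2 + 4 + 6)) = (25 + Q)/(Q + 8) = (25 + Q)/(8 + Q))
276 + A(h(3, -2)) = 276 + (25 - 2)/(8 - 2) = 276 + 23/6 = 1679/6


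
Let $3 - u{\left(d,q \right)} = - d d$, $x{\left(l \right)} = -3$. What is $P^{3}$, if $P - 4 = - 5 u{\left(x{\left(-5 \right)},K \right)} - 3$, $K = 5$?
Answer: $-205379$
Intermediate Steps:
$u{\left(d,q \right)} = 3 + d^{2}$ ($u{\left(d,q \right)} = 3 - - d d = 3 - - d^{2} = 3 + d^{2}$)
$P = -59$ ($P = 4 - \left(3 + 5 \left(3 + \left(-3\right)^{2}\right)\right) = 4 - \left(3 + 5 \left(3 + 9\right)\right) = 4 - 63 = -59$)
$P^{3} = \left(-59\right)^{3} = -205379$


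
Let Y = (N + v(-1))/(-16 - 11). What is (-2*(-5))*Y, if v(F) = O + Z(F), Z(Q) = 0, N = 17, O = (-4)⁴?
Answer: -910/9 ≈ -101.11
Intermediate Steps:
O = 256
v(F) = 256 (v(F) = 256 + 0 = 256)
Y = -91/9 (Y = (17 + 256)/(-16 - 11) = 273/(-27) = 273*(-1/27) = -91/9 ≈ -10.111)
(-2*(-5))*Y = -2*(-5)*(-91/9) = 10*(-91/9) = -910/9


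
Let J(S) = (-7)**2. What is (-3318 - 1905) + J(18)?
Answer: -5174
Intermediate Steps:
J(S) = 49
(-3318 - 1905) + J(18) = (-3318 - 1905) + 49 = -5223 + 49 = -5174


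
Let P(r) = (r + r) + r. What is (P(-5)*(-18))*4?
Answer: 1080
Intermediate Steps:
P(r) = 3*r (P(r) = 2*r + r = 3*r)
(P(-5)*(-18))*4 = ((3*(-5))*(-18))*4 = -15*(-18)*4 = 270*4 = 1080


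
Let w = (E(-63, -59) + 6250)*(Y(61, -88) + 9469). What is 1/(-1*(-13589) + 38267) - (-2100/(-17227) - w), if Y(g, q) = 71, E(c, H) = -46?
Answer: 7553196623840221/127617616 ≈ 5.9186e+7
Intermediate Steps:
w = 59186160 (w = (-46 + 6250)*(71 + 9469) = 6204*9540 = 59186160)
1/(-1*(-13589) + 38267) - (-2100/(-17227) - w) = 1/(-1*(-13589) + 38267) - (-2100/(-17227) - 1*59186160) = 1/(13589 + 38267) - (-2100*(-1/17227) - 59186160) = 1/51856 - (300/2461 - 59186160) = 1/51856 - 1*(-145657139460/2461) = 1/51856 + 145657139460/2461 = 7553196623840221/127617616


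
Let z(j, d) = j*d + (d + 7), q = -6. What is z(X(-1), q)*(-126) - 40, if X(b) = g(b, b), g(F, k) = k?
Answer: -922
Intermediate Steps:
X(b) = b
z(j, d) = 7 + d + d*j (z(j, d) = d*j + (7 + d) = 7 + d + d*j)
z(X(-1), q)*(-126) - 40 = (7 - 6 - 6*(-1))*(-126) - 40 = (7 - 6 + 6)*(-126) - 40 = 7*(-126) - 40 = -882 - 40 = -922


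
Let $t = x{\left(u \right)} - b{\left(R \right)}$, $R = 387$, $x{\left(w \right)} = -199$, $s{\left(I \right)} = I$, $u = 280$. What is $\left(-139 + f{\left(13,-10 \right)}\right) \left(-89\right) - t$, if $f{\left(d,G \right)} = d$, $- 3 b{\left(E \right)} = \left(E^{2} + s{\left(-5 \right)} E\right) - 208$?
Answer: $- \frac{113387}{3} \approx -37796.0$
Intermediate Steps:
$b{\left(E \right)} = \frac{208}{3} - \frac{E^{2}}{3} + \frac{5 E}{3}$ ($b{\left(E \right)} = - \frac{\left(E^{2} - 5 E\right) - 208}{3} = - \frac{-208 + E^{2} - 5 E}{3} = \frac{208}{3} - \frac{E^{2}}{3} + \frac{5 E}{3}$)
$t = \frac{147029}{3}$ ($t = -199 - \left(\frac{208}{3} - \frac{387^{2}}{3} + \frac{5}{3} \cdot 387\right) = -199 - \left(\frac{208}{3} - 49923 + 645\right) = -199 - - \frac{147626}{3} = -199 + \frac{147626}{3} = \frac{147029}{3} \approx 49010.0$)
$\left(-139 + f{\left(13,-10 \right)}\right) \left(-89\right) - t = \left(-139 + 13\right) \left(-89\right) - \frac{147029}{3} = \left(-126\right) \left(-89\right) - \frac{147029}{3} = 11214 - \frac{147029}{3} = - \frac{113387}{3}$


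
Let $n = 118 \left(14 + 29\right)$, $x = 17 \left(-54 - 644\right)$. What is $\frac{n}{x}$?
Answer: $- \frac{2537}{5933} \approx -0.42761$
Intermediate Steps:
$x = -11866$ ($x = 17 \left(-54 - 644\right) = 17 \left(-698\right) = -11866$)
$n = 5074$ ($n = 118 \cdot 43 = 5074$)
$\frac{n}{x} = \frac{5074}{-11866} = 5074 \left(- \frac{1}{11866}\right) = - \frac{2537}{5933}$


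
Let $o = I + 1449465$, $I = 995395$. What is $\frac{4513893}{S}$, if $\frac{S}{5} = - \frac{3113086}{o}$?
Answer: $- \frac{1103583643998}{1556543} \approx -7.09 \cdot 10^{5}$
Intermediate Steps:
$o = 2444860$ ($o = 995395 + 1449465 = 2444860$)
$S = - \frac{1556543}{244486}$ ($S = 5 \left(- \frac{3113086}{2444860}\right) = 5 \left(\left(-3113086\right) \frac{1}{2444860}\right) = 5 \left(- \frac{1556543}{1222430}\right) = - \frac{1556543}{244486} \approx -6.3666$)
$\frac{4513893}{S} = \frac{4513893}{- \frac{1556543}{244486}} = 4513893 \left(- \frac{244486}{1556543}\right) = - \frac{1103583643998}{1556543}$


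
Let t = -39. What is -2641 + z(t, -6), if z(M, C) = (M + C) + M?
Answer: -2725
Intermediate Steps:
z(M, C) = C + 2*M (z(M, C) = (C + M) + M = C + 2*M)
-2641 + z(t, -6) = -2641 + (-6 + 2*(-39)) = -2641 + (-6 - 78) = -2641 - 84 = -2725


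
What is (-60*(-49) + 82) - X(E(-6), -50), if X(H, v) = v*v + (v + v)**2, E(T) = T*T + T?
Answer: -9478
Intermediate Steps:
E(T) = T + T**2 (E(T) = T**2 + T = T + T**2)
X(H, v) = 5*v**2 (X(H, v) = v**2 + (2*v)**2 = v**2 + 4*v**2 = 5*v**2)
(-60*(-49) + 82) - X(E(-6), -50) = (-60*(-49) + 82) - 5*(-50)**2 = (2940 + 82) - 5*2500 = 3022 - 1*12500 = 3022 - 12500 = -9478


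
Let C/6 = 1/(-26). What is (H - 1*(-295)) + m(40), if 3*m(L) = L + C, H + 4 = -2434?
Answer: -83060/39 ≈ -2129.7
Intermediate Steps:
H = -2438 (H = -4 - 2434 = -2438)
C = -3/13 (C = 6/(-26) = 6*(-1/26) = -3/13 ≈ -0.23077)
m(L) = -1/13 + L/3 (m(L) = (L - 3/13)/3 = (-3/13 + L)/3 = -1/13 + L/3)
(H - 1*(-295)) + m(40) = (-2438 - 1*(-295)) + (-1/13 + (⅓)*40) = (-2438 + 295) + (-1/13 + 40/3) = -2143 + 517/39 = -83060/39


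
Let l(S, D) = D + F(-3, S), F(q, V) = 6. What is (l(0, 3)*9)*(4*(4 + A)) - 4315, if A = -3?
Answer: -3991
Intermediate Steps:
l(S, D) = 6 + D (l(S, D) = D + 6 = 6 + D)
(l(0, 3)*9)*(4*(4 + A)) - 4315 = ((6 + 3)*9)*(4*(4 - 3)) - 4315 = (9*9)*(4*1) - 4315 = 81*4 - 4315 = 324 - 4315 = -3991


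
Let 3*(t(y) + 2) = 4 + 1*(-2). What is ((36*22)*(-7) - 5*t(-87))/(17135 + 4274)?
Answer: -16612/64227 ≈ -0.25865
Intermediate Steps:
t(y) = -4/3 (t(y) = -2 + (4 + 1*(-2))/3 = -2 + (4 - 2)/3 = -2 + (⅓)*2 = -2 + ⅔ = -4/3)
((36*22)*(-7) - 5*t(-87))/(17135 + 4274) = ((36*22)*(-7) - 5*(-4/3))/(17135 + 4274) = (792*(-7) + 20/3)/21409 = (-5544 + 20/3)*(1/21409) = -16612/3*1/21409 = -16612/64227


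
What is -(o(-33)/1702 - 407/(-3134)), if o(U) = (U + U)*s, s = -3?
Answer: -656623/2667034 ≈ -0.24620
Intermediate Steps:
o(U) = -6*U (o(U) = (U + U)*(-3) = (2*U)*(-3) = -6*U)
-(o(-33)/1702 - 407/(-3134)) = -(-6*(-33)/1702 - 407/(-3134)) = -(198*(1/1702) - 407*(-1/3134)) = -(99/851 + 407/3134) = -1*656623/2667034 = -656623/2667034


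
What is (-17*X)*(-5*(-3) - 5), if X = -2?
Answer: 340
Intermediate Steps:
(-17*X)*(-5*(-3) - 5) = (-17*(-2))*(-5*(-3) - 5) = 34*(15 - 5) = 34*10 = 340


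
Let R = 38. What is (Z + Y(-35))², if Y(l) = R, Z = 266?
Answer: 92416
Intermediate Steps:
Y(l) = 38
(Z + Y(-35))² = (266 + 38)² = 304² = 92416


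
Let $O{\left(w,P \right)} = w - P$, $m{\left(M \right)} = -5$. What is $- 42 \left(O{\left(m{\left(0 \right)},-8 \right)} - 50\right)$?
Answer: $1974$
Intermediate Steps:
$- 42 \left(O{\left(m{\left(0 \right)},-8 \right)} - 50\right) = - 42 \left(\left(-5 - -8\right) - 50\right) = - 42 \left(\left(-5 + 8\right) - 50\right) = - 42 \left(3 - 50\right) = \left(-42\right) \left(-47\right) = 1974$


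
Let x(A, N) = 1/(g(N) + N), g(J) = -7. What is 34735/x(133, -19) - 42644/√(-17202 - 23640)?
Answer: -903110 + 21322*I*√4538/6807 ≈ -9.0311e+5 + 211.01*I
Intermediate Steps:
x(A, N) = 1/(-7 + N)
34735/x(133, -19) - 42644/√(-17202 - 23640) = 34735/(1/(-7 - 19)) - 42644/√(-17202 - 23640) = 34735/(1/(-26)) - 42644*(-I*√4538/13614) = 34735/(-1/26) - 42644*(-I*√4538/13614) = 34735*(-26) - (-21322)*I*√4538/6807 = -903110 + 21322*I*√4538/6807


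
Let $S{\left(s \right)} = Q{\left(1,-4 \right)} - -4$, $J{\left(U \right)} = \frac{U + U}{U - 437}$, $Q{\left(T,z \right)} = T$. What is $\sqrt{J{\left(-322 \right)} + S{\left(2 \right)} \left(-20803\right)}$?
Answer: $\frac{i \sqrt{113271411}}{33} \approx 322.51 i$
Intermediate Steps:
$J{\left(U \right)} = \frac{2 U}{-437 + U}$
$S{\left(s \right)} = 5$ ($S{\left(s \right)} = 1 - -4 = 1 + 4 = 5$)
$\sqrt{J{\left(-322 \right)} + S{\left(2 \right)} \left(-20803\right)} = \sqrt{2 \left(-322\right) \frac{1}{-437 - 322} + 5 \left(-20803\right)} = \sqrt{2 \left(-322\right) \frac{1}{-759} - 104015} = \sqrt{2 \left(-322\right) \left(- \frac{1}{759}\right) - 104015} = \sqrt{\frac{28}{33} - 104015} = \sqrt{- \frac{3432467}{33}} = \frac{i \sqrt{113271411}}{33}$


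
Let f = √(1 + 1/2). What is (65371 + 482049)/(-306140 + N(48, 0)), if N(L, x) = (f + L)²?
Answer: -133060065592/73852311653 - 21020928*√6/73852311653 ≈ -1.8024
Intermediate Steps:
f = √6/2 (f = √(1 + ½) = √(3/2) = √6/2 ≈ 1.2247)
N(L, x) = (L + √6/2)² (N(L, x) = (√6/2 + L)² = (L + √6/2)²)
(65371 + 482049)/(-306140 + N(48, 0)) = (65371 + 482049)/(-306140 + (√6 + 2*48)²/4) = 547420/(-306140 + (√6 + 96)²/4) = 547420/(-306140 + (96 + √6)²/4)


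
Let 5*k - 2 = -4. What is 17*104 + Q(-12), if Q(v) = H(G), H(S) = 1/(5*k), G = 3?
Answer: 3535/2 ≈ 1767.5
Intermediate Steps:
k = -2/5 (k = 2/5 + (1/5)*(-4) = 2/5 - 4/5 = -2/5 ≈ -0.40000)
H(S) = -1/2 (H(S) = 1/(5*(-2/5)) = 1/(-2) = -1/2)
Q(v) = -1/2
17*104 + Q(-12) = 17*104 - 1/2 = 1768 - 1/2 = 3535/2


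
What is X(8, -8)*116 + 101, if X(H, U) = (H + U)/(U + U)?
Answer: 101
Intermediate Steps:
X(H, U) = (H + U)/(2*U) (X(H, U) = (H + U)/((2*U)) = (H + U)*(1/(2*U)) = (H + U)/(2*U))
X(8, -8)*116 + 101 = ((1/2)*(8 - 8)/(-8))*116 + 101 = ((1/2)*(-1/8)*0)*116 + 101 = 0*116 + 101 = 0 + 101 = 101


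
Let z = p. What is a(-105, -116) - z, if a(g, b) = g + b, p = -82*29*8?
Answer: 18803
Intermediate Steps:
p = -19024 (p = -2378*8 = -19024)
z = -19024
a(g, b) = b + g
a(-105, -116) - z = (-116 - 105) - 1*(-19024) = -221 + 19024 = 18803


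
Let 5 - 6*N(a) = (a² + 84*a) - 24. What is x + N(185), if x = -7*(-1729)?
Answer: 11441/3 ≈ 3813.7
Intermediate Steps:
x = 12103
N(a) = 29/6 - 14*a - a²/6 (N(a) = ⅚ - ((a² + 84*a) - 24)/6 = ⅚ - (-24 + a² + 84*a)/6 = ⅚ + (4 - 14*a - a²/6) = 29/6 - 14*a - a²/6)
x + N(185) = 12103 + (29/6 - 14*185 - ⅙*185²) = 12103 + (29/6 - 2590 - ⅙*34225) = 12103 + (29/6 - 2590 - 34225/6) = 12103 - 24868/3 = 11441/3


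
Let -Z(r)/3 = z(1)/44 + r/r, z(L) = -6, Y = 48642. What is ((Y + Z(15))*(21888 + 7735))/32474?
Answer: 2881690431/64948 ≈ 44369.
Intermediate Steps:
Z(r) = -57/22 (Z(r) = -3*(-6/44 + r/r) = -3*(-6*1/44 + 1) = -3*(-3/22 + 1) = -3*19/22 = -57/22)
((Y + Z(15))*(21888 + 7735))/32474 = ((48642 - 57/22)*(21888 + 7735))/32474 = ((1070067/22)*29623)*(1/32474) = (2881690431/2)*(1/32474) = 2881690431/64948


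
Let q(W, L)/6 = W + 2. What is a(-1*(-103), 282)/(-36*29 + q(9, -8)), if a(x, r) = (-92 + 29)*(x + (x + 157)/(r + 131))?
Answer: 128397/19234 ≈ 6.6755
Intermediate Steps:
q(W, L) = 12 + 6*W (q(W, L) = 6*(W + 2) = 6*(2 + W) = 12 + 6*W)
a(x, r) = -63*x - 63*(157 + x)/(131 + r) (a(x, r) = -63*(x + (157 + x)/(131 + r)) = -63*x - 63*(157 + x)/(131 + r))
a(-1*(-103), 282)/(-36*29 + q(9, -8)) = (63*(-157 - (-132)*(-103) - 1*282*(-1*(-103)))/(131 + 282))/(-36*29 + (12 + 6*9)) = (63*(-157 - 132*103 - 1*282*103)/413)/(-1044 + (12 + 54)) = (63*(1/413)*(-157 - 13596 - 29046))/(-1044 + 66) = (63*(1/413)*(-42799))/(-978) = -385191/59*(-1/978) = 128397/19234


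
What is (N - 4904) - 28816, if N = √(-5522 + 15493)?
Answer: -33720 + 13*√59 ≈ -33620.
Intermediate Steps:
N = 13*√59 (N = √9971 = 13*√59 ≈ 99.855)
(N - 4904) - 28816 = (13*√59 - 4904) - 28816 = (-4904 + 13*√59) - 28816 = -33720 + 13*√59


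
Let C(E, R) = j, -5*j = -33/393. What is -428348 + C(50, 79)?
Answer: -280567929/655 ≈ -4.2835e+5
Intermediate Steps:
j = 11/655 (j = -(-33)/(5*393) = -⅕*(-11/131) = 11/655 ≈ 0.016794)
C(E, R) = 11/655
-428348 + C(50, 79) = -428348 + 11/655 = -280567929/655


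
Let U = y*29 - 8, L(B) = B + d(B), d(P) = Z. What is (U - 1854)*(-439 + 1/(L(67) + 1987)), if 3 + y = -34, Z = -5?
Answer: 2640061850/2049 ≈ 1.2885e+6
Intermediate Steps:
d(P) = -5
L(B) = -5 + B (L(B) = B - 5 = -5 + B)
y = -37 (y = -3 - 34 = -37)
U = -1081 (U = -37*29 - 8 = -1073 - 8 = -1081)
(U - 1854)*(-439 + 1/(L(67) + 1987)) = (-1081 - 1854)*(-439 + 1/((-5 + 67) + 1987)) = -2935*(-439 + 1/(62 + 1987)) = -2935*(-439 + 1/2049) = -2935*(-899510/2049) = 2640061850/2049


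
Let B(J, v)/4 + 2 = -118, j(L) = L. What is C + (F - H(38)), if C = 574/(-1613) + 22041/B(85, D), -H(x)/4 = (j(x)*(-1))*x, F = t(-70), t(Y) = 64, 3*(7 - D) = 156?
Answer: -1486095511/258080 ≈ -5758.3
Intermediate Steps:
D = -45 (D = 7 - ⅓*156 = 7 - 52 = -45)
F = 64
B(J, v) = -480 (B(J, v) = -8 + 4*(-118) = -8 - 472 = -480)
H(x) = 4*x² (H(x) = -4*x*(-1)*x = -4*(-x)*x = -(-4)*x² = 4*x²)
C = -11942551/258080 (C = 574/(-1613) + 22041/(-480) = 574*(-1/1613) + 22041*(-1/480) = -574/1613 - 7347/160 = -11942551/258080 ≈ -46.275)
C + (F - H(38)) = -11942551/258080 + (64 - 4*38²) = -11942551/258080 + (64 - 4*1444) = -11942551/258080 + (64 - 1*5776) = -11942551/258080 + (64 - 5776) = -11942551/258080 - 5712 = -1486095511/258080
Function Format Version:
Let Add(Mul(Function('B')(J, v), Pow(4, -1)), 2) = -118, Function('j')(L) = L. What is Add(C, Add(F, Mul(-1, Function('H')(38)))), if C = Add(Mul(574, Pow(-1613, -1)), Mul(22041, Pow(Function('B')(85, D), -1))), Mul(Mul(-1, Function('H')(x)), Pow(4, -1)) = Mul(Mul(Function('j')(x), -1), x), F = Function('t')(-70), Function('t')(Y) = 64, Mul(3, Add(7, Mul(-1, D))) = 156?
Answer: Rational(-1486095511, 258080) ≈ -5758.3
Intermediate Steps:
D = -45 (D = Add(7, Mul(Rational(-1, 3), 156)) = Add(7, -52) = -45)
F = 64
Function('B')(J, v) = -480 (Function('B')(J, v) = Add(-8, Mul(4, -118)) = Add(-8, -472) = -480)
Function('H')(x) = Mul(4, Pow(x, 2)) (Function('H')(x) = Mul(-4, Mul(Mul(x, -1), x)) = Mul(-4, Mul(Mul(-1, x), x)) = Mul(-4, Mul(-1, Pow(x, 2))) = Mul(4, Pow(x, 2)))
C = Rational(-11942551, 258080) (C = Add(Mul(574, Pow(-1613, -1)), Mul(22041, Pow(-480, -1))) = Add(Mul(574, Rational(-1, 1613)), Mul(22041, Rational(-1, 480))) = Add(Rational(-574, 1613), Rational(-7347, 160)) = Rational(-11942551, 258080) ≈ -46.275)
Add(C, Add(F, Mul(-1, Function('H')(38)))) = Add(Rational(-11942551, 258080), Add(64, Mul(-1, Mul(4, Pow(38, 2))))) = Add(Rational(-11942551, 258080), Add(64, Mul(-1, Mul(4, 1444)))) = Add(Rational(-11942551, 258080), Add(64, Mul(-1, 5776))) = Add(Rational(-11942551, 258080), Add(64, -5776)) = Add(Rational(-11942551, 258080), -5712) = Rational(-1486095511, 258080)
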